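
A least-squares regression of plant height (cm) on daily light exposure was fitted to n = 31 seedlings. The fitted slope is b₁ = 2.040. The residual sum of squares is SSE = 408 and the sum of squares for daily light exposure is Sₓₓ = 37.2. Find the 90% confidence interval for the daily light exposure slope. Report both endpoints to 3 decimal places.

(0.995, 3.085)

MSE = SSE/(n − 2) = 408/29 = 14.069.
SE(b₁) = √(MSE/Sₓₓ) = √(14.069/37.2) = 0.614978.
df = n − 2 = 29.
t* = t_{0.05, 29} = 1.699127.
Margin = t* × SE = 1.699127 × 0.614978 = 1.04493.
CI: 2.040 ± 1.04493 → (0.995, 3.085).
With 90% confidence, each one-unit increase in daily light exposure is associated with a change of between 0.995 and 3.085 cm in plant height.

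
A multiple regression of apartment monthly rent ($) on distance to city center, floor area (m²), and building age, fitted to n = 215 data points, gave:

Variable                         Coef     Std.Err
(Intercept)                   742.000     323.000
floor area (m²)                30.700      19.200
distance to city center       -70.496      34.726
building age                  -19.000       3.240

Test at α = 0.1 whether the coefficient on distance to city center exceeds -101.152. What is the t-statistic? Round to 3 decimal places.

Read off: b = -70.496, SE = 34.726 for distance to city center.
H₀: β₁ = -101.152 vs H₁: β₁ > -101.152.
t = (-70.496 − (-101.152)) / 34.726 = 0.883.
df = n − k − 1 = 215 − 3 − 1 = 211.
One-sided p ≈ 0.1892, which is ≥ 0.1, so fail to reject H₀.
The data do not give significant evidence that the true slope on distance to city center exceeds -101.152 $ per unit, holding the other predictors fixed.

t = 0.883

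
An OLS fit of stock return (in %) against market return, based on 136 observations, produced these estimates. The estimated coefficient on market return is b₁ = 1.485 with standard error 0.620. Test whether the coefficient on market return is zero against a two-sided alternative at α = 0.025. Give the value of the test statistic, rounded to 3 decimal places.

H₀: β₁ = 0 vs H₁: β₁ ≠ 0.
t = (b₁ − β₁⁰)/SE = 1.485 / 0.620 = 2.395.
df = n − 2 = 136 − 2 = 134.
Two-sided p ≈ 0.0180, which is < 0.025, so reject H₀.
There is evidence that market return is associated with stock return.

t = 2.395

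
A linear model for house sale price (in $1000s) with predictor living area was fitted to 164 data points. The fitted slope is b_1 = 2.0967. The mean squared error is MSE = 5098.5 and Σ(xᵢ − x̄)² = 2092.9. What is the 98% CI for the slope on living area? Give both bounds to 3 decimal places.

SE(b_1) = √(MSE/Sₓₓ) = √(5098.5/2092.9) = 1.5608.
df = n − 2 = 162.
t* = t_{0.01, 162} = 2.349586.
Margin = t* × SE = 2.349586 × 1.5608 = 3.66723.
CI: 2.0967 ± 3.66723 → (-1.571, 5.764).
With 98% confidence, each one-unit increase in living area is associated with a change of between -1.571 and 5.764 $1000s in house sale price.

(-1.571, 5.764)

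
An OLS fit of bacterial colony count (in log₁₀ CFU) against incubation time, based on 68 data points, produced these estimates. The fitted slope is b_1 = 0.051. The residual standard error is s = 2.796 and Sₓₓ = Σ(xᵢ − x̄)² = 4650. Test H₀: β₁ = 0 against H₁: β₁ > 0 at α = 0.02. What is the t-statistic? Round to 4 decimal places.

SE(b_1) = s/√Sₓₓ = 2.796/√4650 = 0.0410025.
t = 0.051 / 0.0410025 = 1.2438.
df = n − 2 = 66.
One-sided p ≈ 0.1090, which is ≥ 0.02, so fail to reject H₀.
The data do not give significant evidence that the true slope on incubation time is positive.

t = 1.2438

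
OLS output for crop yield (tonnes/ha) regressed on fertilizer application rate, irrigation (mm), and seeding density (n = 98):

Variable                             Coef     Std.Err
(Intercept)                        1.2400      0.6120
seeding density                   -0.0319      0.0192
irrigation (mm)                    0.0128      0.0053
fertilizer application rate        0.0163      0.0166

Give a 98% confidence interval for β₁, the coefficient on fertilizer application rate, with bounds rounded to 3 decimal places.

(-0.023, 0.056)

Read off: b = 0.0163, SE = 0.0166 for fertilizer application rate.
df = n − k − 1 = 98 − 3 − 1 = 94.
t* = t_{0.01, 94} = 2.366674.
Margin = t* × SE = 2.366674 × 0.0166 = 0.03929.
CI: 0.0163 ± 0.03929 → (-0.023, 0.056).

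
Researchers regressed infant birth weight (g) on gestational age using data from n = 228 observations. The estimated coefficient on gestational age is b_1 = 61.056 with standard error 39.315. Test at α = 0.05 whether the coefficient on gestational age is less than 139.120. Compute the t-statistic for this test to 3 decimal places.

H₀: β₁ = 139.120 vs H₁: β₁ < 139.120.
t = (b_1 − β₁⁰)/SE = (61.056 − 139.120) / 39.315 = -1.986.
df = n − 2 = 228 − 2 = 226.
One-sided p ≈ 0.0241, which is < 0.05, so reject H₀.
There is evidence that the true slope on gestational age is below 139.120 g per unit.

t = -1.986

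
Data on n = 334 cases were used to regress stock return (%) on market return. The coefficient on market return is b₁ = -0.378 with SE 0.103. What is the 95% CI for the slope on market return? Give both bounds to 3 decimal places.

df = n − 2 = 334 − 2 = 332.
t* = t_{0.025, 332} = 1.967135.
Margin = t* × SE = 1.967135 × 0.103 = 0.20261.
CI: -0.378 ± 0.20261 → (-0.581, -0.175).
With 95% confidence, each one-unit increase in market return is associated with a change of between -0.581 and -0.175 % in stock return.

(-0.581, -0.175)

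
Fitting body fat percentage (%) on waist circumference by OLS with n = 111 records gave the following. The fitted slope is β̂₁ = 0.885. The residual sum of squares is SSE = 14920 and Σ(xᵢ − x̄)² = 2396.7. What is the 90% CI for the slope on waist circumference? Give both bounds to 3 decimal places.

(0.489, 1.281)

MSE = SSE/(n − 2) = 14920/109 = 136.881.
SE(β̂₁) = √(MSE/Sₓₓ) = √(136.881/2396.7) = 0.238982.
df = n − 2 = 109.
t* = t_{0.05, 109} = 1.658953.
Margin = t* × SE = 1.658953 × 0.238982 = 0.39646.
CI: 0.885 ± 0.39646 → (0.489, 1.281).
With 90% confidence, each one-unit increase in waist circumference is associated with a change of between 0.489 and 1.281 % in body fat percentage.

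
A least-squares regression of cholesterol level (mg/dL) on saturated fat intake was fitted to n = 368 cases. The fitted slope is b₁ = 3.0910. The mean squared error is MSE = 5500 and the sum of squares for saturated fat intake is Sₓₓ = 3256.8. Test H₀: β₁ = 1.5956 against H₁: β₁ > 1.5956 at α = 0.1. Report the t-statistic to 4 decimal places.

SE(b₁) = √(MSE/Sₓₓ) = √(5500/3256.8) = 1.29953.
t = (3.0910 − 1.5956) / 1.29953 = 1.1507.
df = n − 2 = 366.
One-sided p ≈ 0.1253, which is ≥ 0.1, so fail to reject H₀.
The data do not give significant evidence that the true slope on saturated fat intake exceeds 1.5956 mg/dL per unit.

t = 1.1507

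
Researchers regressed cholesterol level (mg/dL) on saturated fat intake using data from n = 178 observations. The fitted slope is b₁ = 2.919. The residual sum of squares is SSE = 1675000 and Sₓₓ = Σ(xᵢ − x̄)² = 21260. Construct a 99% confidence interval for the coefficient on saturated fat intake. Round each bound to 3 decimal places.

(1.177, 4.661)

MSE = SSE/(n − 2) = 1675000/176 = 9517.05.
SE(b₁) = √(MSE/Sₓₓ) = √(9517.05/21260) = 0.669067.
df = n − 2 = 176.
t* = t_{0.005, 176} = 2.604052.
Margin = t* × SE = 2.604052 × 0.669067 = 1.74228.
CI: 2.919 ± 1.74228 → (1.177, 4.661).
With 99% confidence, each one-unit increase in saturated fat intake is associated with a change of between 1.177 and 4.661 mg/dL in cholesterol level.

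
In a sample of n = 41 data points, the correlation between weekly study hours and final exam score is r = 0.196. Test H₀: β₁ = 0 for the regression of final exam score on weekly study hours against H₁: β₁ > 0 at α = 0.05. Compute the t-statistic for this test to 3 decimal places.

t = 1.248

t = r·√(n − 2)/√(1 − r²) = 0.196·√39/√0.961584 = 1.248.
df = n − 2 = 39.
One-sided p ≈ 0.1097, which is ≥ 0.05, so fail to reject H₀.
The data do not give significant evidence of a linear association between weekly study hours and final exam score.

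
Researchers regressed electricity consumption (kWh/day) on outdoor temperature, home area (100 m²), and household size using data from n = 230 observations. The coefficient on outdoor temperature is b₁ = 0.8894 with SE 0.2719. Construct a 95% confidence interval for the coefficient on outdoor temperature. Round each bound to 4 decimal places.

(0.3536, 1.4252)

df = n − k − 1 = 230 − 3 − 1 = 226.
t* = t_{0.025, 226} = 1.970516.
Margin = t* × SE = 1.970516 × 0.2719 = 0.535783.
CI: 0.8894 ± 0.535783 → (0.3536, 1.4252).
With 95% confidence, each one-unit increase in outdoor temperature is associated with a change of between 0.3536 and 1.4252 kWh/day in electricity consumption, holding the other predictors fixed.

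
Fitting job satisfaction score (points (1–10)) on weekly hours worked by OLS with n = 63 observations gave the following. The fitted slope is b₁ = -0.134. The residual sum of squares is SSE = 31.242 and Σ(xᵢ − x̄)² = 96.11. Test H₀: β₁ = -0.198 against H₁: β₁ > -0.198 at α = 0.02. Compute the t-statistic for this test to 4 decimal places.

MSE = SSE/(n − 2) = 31.242/61 = 0.512164.
SE(b₁) = √(MSE/Sₓₓ) = √(0.512164/96.11) = 0.0729996.
t = (-0.134 − (-0.198)) / 0.0729996 = 0.8767.
df = n − 2 = 61.
One-sided p ≈ 0.1920, which is ≥ 0.02, so fail to reject H₀.
The data do not give significant evidence that the true slope on weekly hours worked exceeds -0.198 points (1–10) per unit.

t = 0.8767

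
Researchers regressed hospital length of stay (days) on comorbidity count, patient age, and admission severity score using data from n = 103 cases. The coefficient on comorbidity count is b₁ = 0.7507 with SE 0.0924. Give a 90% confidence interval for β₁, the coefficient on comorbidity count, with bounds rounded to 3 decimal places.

(0.597, 0.904)

df = n − k − 1 = 103 − 3 − 1 = 99.
t* = t_{0.05, 99} = 1.660391.
Margin = t* × SE = 1.660391 × 0.0924 = 0.15342.
CI: 0.7507 ± 0.15342 → (0.597, 0.904).
With 90% confidence, each one-unit increase in comorbidity count is associated with a change of between 0.597 and 0.904 days in hospital length of stay, holding the other predictors fixed.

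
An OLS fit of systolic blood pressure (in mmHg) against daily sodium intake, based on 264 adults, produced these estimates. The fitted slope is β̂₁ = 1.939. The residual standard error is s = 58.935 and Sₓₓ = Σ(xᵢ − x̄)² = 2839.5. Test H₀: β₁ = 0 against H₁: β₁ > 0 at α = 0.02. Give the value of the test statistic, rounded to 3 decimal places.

t = 1.753

SE(β̂₁) = s/√Sₓₓ = 58.935/√2839.5 = 1.10599.
t = 1.939 / 1.10599 = 1.753.
df = n − 2 = 262.
One-sided p ≈ 0.0404, which is ≥ 0.02, so fail to reject H₀.
The data do not give significant evidence that the true slope on daily sodium intake is positive.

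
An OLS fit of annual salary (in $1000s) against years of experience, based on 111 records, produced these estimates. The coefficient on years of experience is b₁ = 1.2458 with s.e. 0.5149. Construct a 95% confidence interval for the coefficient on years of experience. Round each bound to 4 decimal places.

(0.2253, 2.2663)

df = n − 2 = 111 − 2 = 109.
t* = t_{0.025, 109} = 1.981967.
Margin = t* × SE = 1.981967 × 0.5149 = 1.020515.
CI: 1.2458 ± 1.020515 → (0.2253, 2.2663).
With 95% confidence, each one-unit increase in years of experience is associated with a change of between 0.2253 and 2.2663 $1000s in annual salary.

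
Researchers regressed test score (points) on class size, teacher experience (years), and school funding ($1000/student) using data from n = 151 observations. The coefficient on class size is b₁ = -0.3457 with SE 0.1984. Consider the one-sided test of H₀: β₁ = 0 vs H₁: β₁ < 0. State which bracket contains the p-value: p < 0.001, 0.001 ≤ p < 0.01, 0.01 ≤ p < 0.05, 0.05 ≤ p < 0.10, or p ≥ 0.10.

t = -0.3457 / 0.1984 = -1.742.
df = n − k − 1 = 151 − 3 − 1 = 147.
One-sided p = P(T_{147} < t) ≈ 0.0418.
So 0.01 ≤ p < 0.05.

0.01 ≤ p < 0.05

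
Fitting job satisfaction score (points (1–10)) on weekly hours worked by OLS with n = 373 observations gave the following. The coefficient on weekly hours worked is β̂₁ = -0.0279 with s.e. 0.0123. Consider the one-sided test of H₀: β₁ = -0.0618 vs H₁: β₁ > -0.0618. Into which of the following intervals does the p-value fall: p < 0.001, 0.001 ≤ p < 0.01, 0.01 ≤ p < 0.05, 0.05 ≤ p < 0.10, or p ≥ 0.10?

t = (-0.0279 − (-0.0618)) / 0.0123 = 2.756.
df = n − 2 = 373 − 2 = 371.
One-sided p = P(T_{371} > t) ≈ 0.0031.
So 0.001 ≤ p < 0.01.

0.001 ≤ p < 0.01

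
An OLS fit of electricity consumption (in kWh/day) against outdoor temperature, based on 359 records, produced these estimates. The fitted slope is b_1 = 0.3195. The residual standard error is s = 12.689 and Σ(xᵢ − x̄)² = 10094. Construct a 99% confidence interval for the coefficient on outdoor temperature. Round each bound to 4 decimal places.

SE(b_1) = s/√Sₓₓ = 12.689/√10094 = 0.126298.
df = n − 2 = 357.
t* = t_{0.005, 357} = 2.589671.
Margin = t* × SE = 2.589671 × 0.126298 = 0.327070.
CI: 0.3195 ± 0.327070 → (-0.0076, 0.6466).
With 99% confidence, each one-unit increase in outdoor temperature is associated with a change of between -0.0076 and 0.6466 kWh/day in electricity consumption.

(-0.0076, 0.6466)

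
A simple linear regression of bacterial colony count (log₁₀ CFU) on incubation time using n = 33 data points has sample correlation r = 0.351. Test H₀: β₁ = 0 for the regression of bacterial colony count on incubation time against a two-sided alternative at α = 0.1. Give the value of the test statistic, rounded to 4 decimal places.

t = 2.0871

t = r·√(n − 2)/√(1 − r²) = 0.351·√31/√0.876799 = 2.0871.
df = n − 2 = 31.
Two-sided p ≈ 0.0452, which is < 0.1, so reject H₀.
There is evidence of a linear association between incubation time and bacterial colony count.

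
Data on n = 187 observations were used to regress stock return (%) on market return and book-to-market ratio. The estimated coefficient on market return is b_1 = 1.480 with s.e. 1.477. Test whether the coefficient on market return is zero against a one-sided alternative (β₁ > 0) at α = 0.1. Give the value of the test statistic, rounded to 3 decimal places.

H₀: β₁ = 0 vs H₁: β₁ > 0.
t = (b_1 − β₁⁰)/SE = 1.480 / 1.477 = 1.002.
df = n − k − 1 = 187 − 2 − 1 = 184.
One-sided p ≈ 0.1588, which is ≥ 0.1, so fail to reject H₀.
The data do not give significant evidence that the true slope on market return is positive, holding the other predictors fixed.

t = 1.002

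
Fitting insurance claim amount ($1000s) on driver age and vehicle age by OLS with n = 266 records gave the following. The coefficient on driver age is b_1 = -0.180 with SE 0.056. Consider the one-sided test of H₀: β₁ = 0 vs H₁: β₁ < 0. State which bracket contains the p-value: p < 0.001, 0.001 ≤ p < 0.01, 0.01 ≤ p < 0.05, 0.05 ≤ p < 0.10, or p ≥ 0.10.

t = -0.180 / 0.056 = -3.214.
df = n − k − 1 = 266 − 2 − 1 = 263.
One-sided p = P(T_{263} < t) ≈ 0.0007.
So p < 0.001.

p < 0.001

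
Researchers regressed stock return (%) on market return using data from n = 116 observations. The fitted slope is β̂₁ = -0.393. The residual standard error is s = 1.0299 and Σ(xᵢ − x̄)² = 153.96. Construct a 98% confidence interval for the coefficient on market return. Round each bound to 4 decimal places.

SE(β̂₁) = s/√Sₓₓ = 1.0299/√153.96 = 0.0830025.
df = n − 2 = 114.
t* = t_{0.01, 114} = 2.359504.
Margin = t* × SE = 2.359504 × 0.0830025 = 0.195845.
CI: -0.393 ± 0.195845 → (-0.5888, -0.1972).
With 98% confidence, each one-unit increase in market return is associated with a change of between -0.5888 and -0.1972 % in stock return.

(-0.5888, -0.1972)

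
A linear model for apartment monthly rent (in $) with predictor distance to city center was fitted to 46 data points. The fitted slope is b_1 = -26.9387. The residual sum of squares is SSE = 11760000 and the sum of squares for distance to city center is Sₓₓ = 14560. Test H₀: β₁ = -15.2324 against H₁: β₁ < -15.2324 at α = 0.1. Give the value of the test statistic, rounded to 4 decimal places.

MSE = SSE/(n − 2) = 11760000/44 = 267273.
SE(b_1) = √(MSE/Sₓₓ) = √(267273/14560) = 4.28447.
t = (-26.9387 − (-15.2324)) / 4.28447 = -2.7323.
df = n − 2 = 44.
One-sided p ≈ 0.0045, which is < 0.1, so reject H₀.
There is evidence that the true slope on distance to city center is below -15.2324 $ per unit.

t = -2.7323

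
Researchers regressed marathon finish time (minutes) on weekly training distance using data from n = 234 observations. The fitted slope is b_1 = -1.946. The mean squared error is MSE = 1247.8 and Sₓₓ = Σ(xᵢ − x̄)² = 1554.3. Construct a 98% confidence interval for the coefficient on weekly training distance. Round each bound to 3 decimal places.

(-4.045, 0.153)

SE(b_1) = √(MSE/Sₓₓ) = √(1247.8/1554.3) = 0.895994.
df = n − 2 = 232.
t* = t_{0.01, 232} = 2.342528.
Margin = t* × SE = 2.342528 × 0.895994 = 2.09889.
CI: -1.946 ± 2.09889 → (-4.045, 0.153).
With 98% confidence, each one-unit increase in weekly training distance is associated with a change of between -4.045 and 0.153 minutes in marathon finish time.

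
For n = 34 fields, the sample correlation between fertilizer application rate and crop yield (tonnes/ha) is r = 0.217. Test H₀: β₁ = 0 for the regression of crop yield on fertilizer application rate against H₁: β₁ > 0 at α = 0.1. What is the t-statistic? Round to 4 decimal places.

t = r·√(n − 2)/√(1 − r²) = 0.217·√32/√0.952911 = 1.2575.
df = n − 2 = 32.
One-sided p ≈ 0.1088, which is ≥ 0.1, so fail to reject H₀.
The data do not give significant evidence of a linear association between fertilizer application rate and crop yield.

t = 1.2575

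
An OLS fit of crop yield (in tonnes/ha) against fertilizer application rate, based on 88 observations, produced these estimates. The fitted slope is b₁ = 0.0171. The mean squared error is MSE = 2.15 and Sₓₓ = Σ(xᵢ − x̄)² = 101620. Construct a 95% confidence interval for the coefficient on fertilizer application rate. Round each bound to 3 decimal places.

(0.008, 0.026)

SE(b₁) = √(MSE/Sₓₓ) = √(2.15/101620) = 0.0045997.
df = n − 2 = 86.
t* = t_{0.025, 86} = 1.987934.
Margin = t* × SE = 1.987934 × 0.0045997 = 0.00914.
CI: 0.0171 ± 0.00914 → (0.008, 0.026).
With 95% confidence, each one-unit increase in fertilizer application rate is associated with a change of between 0.008 and 0.026 tonnes/ha in crop yield.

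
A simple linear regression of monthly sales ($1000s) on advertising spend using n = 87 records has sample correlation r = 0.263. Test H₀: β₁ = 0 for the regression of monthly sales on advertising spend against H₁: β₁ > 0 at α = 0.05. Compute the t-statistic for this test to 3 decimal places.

t = 2.513

t = r·√(n − 2)/√(1 − r²) = 0.263·√85/√0.930831 = 2.513.
df = n − 2 = 85.
One-sided p ≈ 0.0069, which is < 0.05, so reject H₀.
There is evidence of a linear association between advertising spend and monthly sales.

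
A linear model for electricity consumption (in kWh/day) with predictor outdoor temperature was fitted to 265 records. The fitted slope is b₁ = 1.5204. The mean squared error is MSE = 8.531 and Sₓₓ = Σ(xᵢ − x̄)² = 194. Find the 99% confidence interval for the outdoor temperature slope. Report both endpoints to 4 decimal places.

SE(b₁) = √(MSE/Sₓₓ) = √(8.531/194) = 0.2097.
df = n − 2 = 263.
t* = t_{0.005, 263} = 2.594652.
Margin = t* × SE = 2.594652 × 0.2097 = 0.544099.
CI: 1.5204 ± 0.544099 → (0.9763, 2.0645).
With 99% confidence, each one-unit increase in outdoor temperature is associated with a change of between 0.9763 and 2.0645 kWh/day in electricity consumption.

(0.9763, 2.0645)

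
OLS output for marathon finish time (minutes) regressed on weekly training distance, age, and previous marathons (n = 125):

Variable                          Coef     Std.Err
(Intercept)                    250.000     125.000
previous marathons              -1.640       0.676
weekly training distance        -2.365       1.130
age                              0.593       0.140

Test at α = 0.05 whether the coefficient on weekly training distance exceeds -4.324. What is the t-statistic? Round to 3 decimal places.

t = 1.734

Read off: b = -2.365, SE = 1.130 for weekly training distance.
H₀: β₁ = -4.324 vs H₁: β₁ > -4.324.
t = (-2.365 − (-4.324)) / 1.130 = 1.734.
df = n − k − 1 = 125 − 3 − 1 = 121.
One-sided p ≈ 0.0428, which is < 0.05, so reject H₀.
There is evidence that the true slope on weekly training distance exceeds -4.324 minutes per unit, holding the other predictors fixed.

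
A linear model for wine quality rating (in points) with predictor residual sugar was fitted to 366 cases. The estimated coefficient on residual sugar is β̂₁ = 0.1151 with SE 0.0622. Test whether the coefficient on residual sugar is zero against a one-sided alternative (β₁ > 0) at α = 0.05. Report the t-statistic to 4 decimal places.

t = 1.8505

H₀: β₁ = 0 vs H₁: β₁ > 0.
t = (β̂₁ − β₁⁰)/SE = 0.1151 / 0.0622 = 1.8505.
df = n − 2 = 366 − 2 = 364.
One-sided p ≈ 0.0325, which is < 0.05, so reject H₀.
There is evidence that the true slope on residual sugar is positive.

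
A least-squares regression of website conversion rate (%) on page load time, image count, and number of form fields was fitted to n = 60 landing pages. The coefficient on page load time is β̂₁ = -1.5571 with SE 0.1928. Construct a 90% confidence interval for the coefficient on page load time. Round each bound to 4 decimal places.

(-1.8796, -1.2346)

df = n − k − 1 = 60 − 3 − 1 = 56.
t* = t_{0.05, 56} = 1.672522.
Margin = t* × SE = 1.672522 × 0.1928 = 0.322462.
CI: -1.5571 ± 0.322462 → (-1.8796, -1.2346).
With 90% confidence, each one-unit increase in page load time is associated with a change of between -1.8796 and -1.2346 % in website conversion rate, holding the other predictors fixed.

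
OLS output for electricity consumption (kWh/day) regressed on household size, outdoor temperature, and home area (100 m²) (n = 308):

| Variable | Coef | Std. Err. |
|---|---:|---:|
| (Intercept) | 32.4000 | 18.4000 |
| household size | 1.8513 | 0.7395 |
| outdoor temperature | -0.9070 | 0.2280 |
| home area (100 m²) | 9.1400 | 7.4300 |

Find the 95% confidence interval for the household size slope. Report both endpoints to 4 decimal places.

Read off: b = 1.8513, SE = 0.7395 for household size.
df = n − k − 1 = 308 − 3 − 1 = 304.
t* = t_{0.025, 304} = 1.967798.
Margin = t* × SE = 1.967798 × 0.7395 = 1.455187.
CI: 1.8513 ± 1.455187 → (0.3961, 3.3065).

(0.3961, 3.3065)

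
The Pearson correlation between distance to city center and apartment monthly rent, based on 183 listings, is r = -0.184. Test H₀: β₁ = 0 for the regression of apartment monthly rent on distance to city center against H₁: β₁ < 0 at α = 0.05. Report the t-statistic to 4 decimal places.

t = -2.5185

t = r·√(n − 2)/√(1 − r²) = -0.184·√181/√0.966144 = -2.5185.
df = n − 2 = 181.
One-sided p ≈ 0.0063, which is < 0.05, so reject H₀.
There is evidence of a linear association between distance to city center and apartment monthly rent.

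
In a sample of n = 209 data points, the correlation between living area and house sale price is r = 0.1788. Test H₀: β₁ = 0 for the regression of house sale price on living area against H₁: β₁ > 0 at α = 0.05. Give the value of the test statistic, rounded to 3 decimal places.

t = 2.615

t = r·√(n − 2)/√(1 − r²) = 0.1788·√207/√0.968031 = 2.615.
df = n − 2 = 207.
One-sided p ≈ 0.0048, which is < 0.05, so reject H₀.
There is evidence of a linear association between living area and house sale price.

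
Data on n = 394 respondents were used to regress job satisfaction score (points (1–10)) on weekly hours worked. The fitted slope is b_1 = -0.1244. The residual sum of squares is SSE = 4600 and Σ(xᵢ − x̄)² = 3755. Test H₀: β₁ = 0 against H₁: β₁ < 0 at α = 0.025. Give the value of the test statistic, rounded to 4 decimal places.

MSE = SSE/(n − 2) = 4600/392 = 11.7347.
SE(b_1) = √(MSE/Sₓₓ) = √(11.7347/3755) = 0.0559025.
t = -0.1244 / 0.0559025 = -2.2253.
df = n − 2 = 392.
One-sided p ≈ 0.0133, which is < 0.025, so reject H₀.
There is evidence that the true slope on weekly hours worked is negative.

t = -2.2253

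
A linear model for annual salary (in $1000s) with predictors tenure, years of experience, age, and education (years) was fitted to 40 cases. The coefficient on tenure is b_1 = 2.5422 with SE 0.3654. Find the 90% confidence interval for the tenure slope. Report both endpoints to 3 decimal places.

(1.925, 3.160)

df = n − k − 1 = 40 − 4 − 1 = 35.
t* = t_{0.05, 35} = 1.689572.
Margin = t* × SE = 1.689572 × 0.3654 = 0.61737.
CI: 2.5422 ± 0.61737 → (1.925, 3.160).
With 90% confidence, each one-unit increase in tenure is associated with a change of between 1.925 and 3.160 $1000s in annual salary, holding the other predictors fixed.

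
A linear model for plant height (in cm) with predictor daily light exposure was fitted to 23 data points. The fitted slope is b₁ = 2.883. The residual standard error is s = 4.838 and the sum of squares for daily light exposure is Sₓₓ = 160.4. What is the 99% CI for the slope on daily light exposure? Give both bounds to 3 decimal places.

(1.801, 3.965)

SE(b₁) = s/√Sₓₓ = 4.838/√160.4 = 0.382.
df = n − 2 = 21.
t* = t_{0.005, 21} = 2.83136.
Margin = t* × SE = 2.83136 × 0.382 = 1.08158.
CI: 2.883 ± 1.08158 → (1.801, 3.965).
With 99% confidence, each one-unit increase in daily light exposure is associated with a change of between 1.801 and 3.965 cm in plant height.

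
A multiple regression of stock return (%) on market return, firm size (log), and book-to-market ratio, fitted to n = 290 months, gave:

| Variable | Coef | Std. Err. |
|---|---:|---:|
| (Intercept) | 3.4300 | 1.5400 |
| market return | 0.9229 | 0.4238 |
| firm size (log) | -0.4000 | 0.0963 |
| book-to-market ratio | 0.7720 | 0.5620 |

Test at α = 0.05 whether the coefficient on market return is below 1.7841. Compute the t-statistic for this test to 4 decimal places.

Read off: b = 0.9229, SE = 0.4238 for market return.
H₀: β₁ = 1.7841 vs H₁: β₁ < 1.7841.
t = (0.9229 − 1.7841) / 0.4238 = -2.0321.
df = n − k − 1 = 290 − 3 − 1 = 286.
One-sided p ≈ 0.0215, which is < 0.05, so reject H₀.
There is evidence that the true slope on market return is below 1.7841 % per unit, holding the other predictors fixed.

t = -2.0321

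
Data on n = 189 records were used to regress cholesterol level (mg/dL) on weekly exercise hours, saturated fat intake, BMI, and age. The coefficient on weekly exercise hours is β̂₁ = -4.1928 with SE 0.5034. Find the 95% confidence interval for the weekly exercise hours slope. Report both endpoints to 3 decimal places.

(-5.186, -3.200)

df = n − k − 1 = 189 − 4 − 1 = 184.
t* = t_{0.025, 184} = 1.972941.
Margin = t* × SE = 1.972941 × 0.5034 = 0.99318.
CI: -4.1928 ± 0.99318 → (-5.186, -3.200).
With 95% confidence, each one-unit increase in weekly exercise hours is associated with a change of between -5.186 and -3.200 mg/dL in cholesterol level, holding the other predictors fixed.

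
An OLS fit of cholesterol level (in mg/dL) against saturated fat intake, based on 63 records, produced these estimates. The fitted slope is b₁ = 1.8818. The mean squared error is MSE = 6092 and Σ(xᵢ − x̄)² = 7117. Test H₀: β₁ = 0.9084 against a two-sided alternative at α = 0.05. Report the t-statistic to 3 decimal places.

t = 1.052

SE(b₁) = √(MSE/Sₓₓ) = √(6092/7117) = 0.925191.
t = (1.8818 − 0.9084) / 0.925191 = 1.052.
df = n − 2 = 61.
Two-sided p ≈ 0.2969, which is ≥ 0.05, so fail to reject H₀.
The data are consistent with a true slope of 0.9084 mg/dL per unit of saturated fat intake.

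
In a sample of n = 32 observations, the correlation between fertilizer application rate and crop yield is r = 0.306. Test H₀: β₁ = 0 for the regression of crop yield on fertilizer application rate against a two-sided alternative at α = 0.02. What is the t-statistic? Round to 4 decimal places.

t = 1.7605

t = r·√(n − 2)/√(1 − r²) = 0.306·√30/√0.906364 = 1.7605.
df = n − 2 = 30.
Two-sided p ≈ 0.0885, which is ≥ 0.02, so fail to reject H₀.
The data do not give significant evidence of a linear association between fertilizer application rate and crop yield.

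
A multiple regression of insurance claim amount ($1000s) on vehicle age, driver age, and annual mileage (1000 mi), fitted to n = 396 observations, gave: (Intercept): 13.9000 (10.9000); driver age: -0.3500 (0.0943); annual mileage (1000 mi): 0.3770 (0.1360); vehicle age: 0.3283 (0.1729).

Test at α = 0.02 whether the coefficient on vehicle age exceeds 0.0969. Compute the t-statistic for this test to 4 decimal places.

Read off: b = 0.3283, SE = 0.1729 for vehicle age.
H₀: β₁ = 0.0969 vs H₁: β₁ > 0.0969.
t = (0.3283 − 0.0969) / 0.1729 = 1.3383.
df = n − k − 1 = 396 − 3 − 1 = 392.
One-sided p ≈ 0.0908, which is ≥ 0.02, so fail to reject H₀.
The data do not give significant evidence that the true slope on vehicle age exceeds 0.0969 $1000s per unit, holding the other predictors fixed.

t = 1.3383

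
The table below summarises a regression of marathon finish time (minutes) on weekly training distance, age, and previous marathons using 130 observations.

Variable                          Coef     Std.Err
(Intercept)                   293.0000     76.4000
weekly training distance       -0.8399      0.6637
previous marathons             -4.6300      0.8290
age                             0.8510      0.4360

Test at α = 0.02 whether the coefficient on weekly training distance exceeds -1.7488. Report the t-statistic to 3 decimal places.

t = 1.369

Read off: b = -0.8399, SE = 0.6637 for weekly training distance.
H₀: β₁ = -1.7488 vs H₁: β₁ > -1.7488.
t = (-0.8399 − (-1.7488)) / 0.6637 = 1.369.
df = n − k − 1 = 130 − 3 − 1 = 126.
One-sided p ≈ 0.0866, which is ≥ 0.02, so fail to reject H₀.
The data do not give significant evidence that the true slope on weekly training distance exceeds -1.7488 minutes per unit, holding the other predictors fixed.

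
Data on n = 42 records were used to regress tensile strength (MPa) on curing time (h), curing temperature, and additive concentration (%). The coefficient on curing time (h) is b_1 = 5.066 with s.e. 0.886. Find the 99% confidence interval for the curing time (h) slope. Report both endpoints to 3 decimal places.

df = n − k − 1 = 42 − 3 − 1 = 38.
t* = t_{0.005, 38} = 2.711558.
Margin = t* × SE = 2.711558 × 0.886 = 2.40244.
CI: 5.066 ± 2.40244 → (2.664, 7.468).
With 99% confidence, each one-unit increase in curing time (h) is associated with a change of between 2.664 and 7.468 MPa in tensile strength, holding the other predictors fixed.

(2.664, 7.468)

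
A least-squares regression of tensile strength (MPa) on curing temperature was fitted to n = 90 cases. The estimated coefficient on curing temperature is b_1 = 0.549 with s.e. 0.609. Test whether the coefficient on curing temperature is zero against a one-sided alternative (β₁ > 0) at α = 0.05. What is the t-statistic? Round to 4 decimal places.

t = 0.9015

H₀: β₁ = 0 vs H₁: β₁ > 0.
t = (b_1 − β₁⁰)/SE = 0.549 / 0.609 = 0.9015.
df = n − 2 = 90 − 2 = 88.
One-sided p ≈ 0.1849, which is ≥ 0.05, so fail to reject H₀.
The data do not give significant evidence that the true slope on curing temperature is positive.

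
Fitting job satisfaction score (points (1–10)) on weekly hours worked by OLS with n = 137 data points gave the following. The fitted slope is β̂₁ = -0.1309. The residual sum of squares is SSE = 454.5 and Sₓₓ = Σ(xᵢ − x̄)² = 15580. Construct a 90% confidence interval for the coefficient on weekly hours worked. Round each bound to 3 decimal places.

MSE = SSE/(n − 2) = 454.5/135 = 3.36667.
SE(β̂₁) = √(MSE/Sₓₓ) = √(3.36667/15580) = 0.0147.
df = n − 2 = 135.
t* = t_{0.05, 135} = 1.656219.
Margin = t* × SE = 1.656219 × 0.0147 = 0.02435.
CI: -0.1309 ± 0.02435 → (-0.155, -0.107).
With 90% confidence, each one-unit increase in weekly hours worked is associated with a change of between -0.155 and -0.107 points (1–10) in job satisfaction score.

(-0.155, -0.107)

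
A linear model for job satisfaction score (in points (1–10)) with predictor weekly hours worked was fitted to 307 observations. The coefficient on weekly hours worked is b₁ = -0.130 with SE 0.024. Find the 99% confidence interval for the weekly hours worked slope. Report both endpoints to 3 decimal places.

df = n − 2 = 307 − 2 = 305.
t* = t_{0.005, 305} = 2.592045.
Margin = t* × SE = 2.592045 × 0.024 = 0.06221.
CI: -0.130 ± 0.06221 → (-0.192, -0.068).
With 99% confidence, each one-unit increase in weekly hours worked is associated with a change of between -0.192 and -0.068 points (1–10) in job satisfaction score.

(-0.192, -0.068)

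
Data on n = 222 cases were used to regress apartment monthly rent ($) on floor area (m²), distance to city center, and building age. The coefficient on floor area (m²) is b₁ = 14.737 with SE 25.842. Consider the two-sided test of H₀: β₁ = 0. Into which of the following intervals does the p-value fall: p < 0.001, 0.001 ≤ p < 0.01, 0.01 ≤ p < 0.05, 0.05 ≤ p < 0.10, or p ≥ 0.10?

p ≥ 0.10

t = 14.737 / 25.842 = 0.570.
df = n − k − 1 = 222 − 3 − 1 = 218.
Two-sided p = 2·P(T_{218} > |t|) ≈ 0.5691.
So p ≥ 0.10.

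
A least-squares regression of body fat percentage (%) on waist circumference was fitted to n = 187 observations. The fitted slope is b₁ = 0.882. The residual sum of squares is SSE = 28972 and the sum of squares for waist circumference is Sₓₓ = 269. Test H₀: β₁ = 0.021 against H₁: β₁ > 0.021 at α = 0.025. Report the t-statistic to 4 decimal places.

MSE = SSE/(n − 2) = 28972/185 = 156.605.
SE(b₁) = √(MSE/Sₓₓ) = √(156.605/269) = 0.763005.
t = (0.882 − 0.021) / 0.763005 = 1.1284.
df = n − 2 = 185.
One-sided p ≈ 0.1303, which is ≥ 0.025, so fail to reject H₀.
The data do not give significant evidence that the true slope on waist circumference exceeds 0.021 % per unit.

t = 1.1284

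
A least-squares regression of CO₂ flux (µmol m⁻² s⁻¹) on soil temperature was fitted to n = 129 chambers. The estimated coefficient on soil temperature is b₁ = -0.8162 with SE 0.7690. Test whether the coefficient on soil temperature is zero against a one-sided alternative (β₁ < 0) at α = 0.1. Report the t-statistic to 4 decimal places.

t = -1.0614

H₀: β₁ = 0 vs H₁: β₁ < 0.
t = (b₁ − β₁⁰)/SE = -0.8162 / 0.7690 = -1.0614.
df = n − 2 = 129 − 2 = 127.
One-sided p ≈ 0.1453, which is ≥ 0.1, so fail to reject H₀.
The data do not give significant evidence that the true slope on soil temperature is negative.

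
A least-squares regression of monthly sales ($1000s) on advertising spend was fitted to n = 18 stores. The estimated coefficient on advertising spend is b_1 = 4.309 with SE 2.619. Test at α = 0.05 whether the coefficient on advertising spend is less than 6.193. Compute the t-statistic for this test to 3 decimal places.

t = -0.719

H₀: β₁ = 6.193 vs H₁: β₁ < 6.193.
t = (b_1 − β₁⁰)/SE = (4.309 − 6.193) / 2.619 = -0.719.
df = n − 2 = 18 − 2 = 16.
One-sided p ≈ 0.2411, which is ≥ 0.05, so fail to reject H₀.
The data do not give significant evidence that the true slope on advertising spend is below 6.193 $1000s per unit.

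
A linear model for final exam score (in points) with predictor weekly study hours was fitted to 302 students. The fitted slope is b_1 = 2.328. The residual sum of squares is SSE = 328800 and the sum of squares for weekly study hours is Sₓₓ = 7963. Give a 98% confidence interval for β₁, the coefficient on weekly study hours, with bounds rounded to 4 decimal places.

(1.4603, 3.1957)

MSE = SSE/(n − 2) = 328800/300 = 1096.
SE(b_1) = √(MSE/Sₓₓ) = √(1096/7963) = 0.370994.
df = n − 2 = 300.
t* = t_{0.01, 300} = 2.338842.
Margin = t* × SE = 2.338842 × 0.370994 = 0.867696.
CI: 2.328 ± 0.867696 → (1.4603, 3.1957).
With 98% confidence, each one-unit increase in weekly study hours is associated with a change of between 1.4603 and 3.1957 points in final exam score.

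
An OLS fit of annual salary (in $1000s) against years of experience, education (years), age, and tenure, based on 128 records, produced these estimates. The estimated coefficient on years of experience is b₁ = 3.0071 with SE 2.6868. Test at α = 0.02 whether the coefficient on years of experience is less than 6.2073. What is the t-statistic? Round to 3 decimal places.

t = -1.191

H₀: β₁ = 6.2073 vs H₁: β₁ < 6.2073.
t = (b₁ − β₁⁰)/SE = (3.0071 − 6.2073) / 2.6868 = -1.191.
df = n − k − 1 = 128 − 4 − 1 = 123.
One-sided p ≈ 0.1180, which is ≥ 0.02, so fail to reject H₀.
The data do not give significant evidence that the true slope on years of experience is below 6.2073 $1000s per unit, holding the other predictors fixed.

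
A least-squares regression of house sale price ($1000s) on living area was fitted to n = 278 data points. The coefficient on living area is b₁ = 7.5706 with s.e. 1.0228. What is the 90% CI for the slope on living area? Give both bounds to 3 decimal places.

(5.883, 9.259)

df = n − 2 = 278 − 2 = 276.
t* = t_{0.05, 276} = 1.650393.
Margin = t* × SE = 1.650393 × 1.0228 = 1.68802.
CI: 7.5706 ± 1.68802 → (5.883, 9.259).
With 90% confidence, each one-unit increase in living area is associated with a change of between 5.883 and 9.259 $1000s in house sale price.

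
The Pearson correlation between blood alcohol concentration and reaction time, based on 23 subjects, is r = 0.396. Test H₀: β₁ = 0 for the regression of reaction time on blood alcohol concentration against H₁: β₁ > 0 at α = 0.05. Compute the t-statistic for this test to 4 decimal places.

t = 1.9763

t = r·√(n − 2)/√(1 − r²) = 0.396·√21/√0.843184 = 1.9763.
df = n − 2 = 21.
One-sided p ≈ 0.0307, which is < 0.05, so reject H₀.
There is evidence of a linear association between blood alcohol concentration and reaction time.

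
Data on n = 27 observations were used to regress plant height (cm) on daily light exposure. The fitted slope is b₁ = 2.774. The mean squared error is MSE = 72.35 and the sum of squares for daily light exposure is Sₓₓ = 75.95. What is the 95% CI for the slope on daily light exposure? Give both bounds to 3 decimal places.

SE(b₁) = √(MSE/Sₓₓ) = √(72.35/75.95) = 0.976012.
df = n − 2 = 25.
t* = t_{0.025, 25} = 2.059539.
Margin = t* × SE = 2.059539 × 0.976012 = 2.01014.
CI: 2.774 ± 2.01014 → (0.764, 4.784).
With 95% confidence, each one-unit increase in daily light exposure is associated with a change of between 0.764 and 4.784 cm in plant height.

(0.764, 4.784)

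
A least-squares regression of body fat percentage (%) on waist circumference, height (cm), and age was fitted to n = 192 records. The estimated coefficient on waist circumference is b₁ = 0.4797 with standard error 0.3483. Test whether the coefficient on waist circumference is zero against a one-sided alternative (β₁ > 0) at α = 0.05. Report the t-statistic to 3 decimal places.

t = 1.377

H₀: β₁ = 0 vs H₁: β₁ > 0.
t = (b₁ − β₁⁰)/SE = 0.4797 / 0.3483 = 1.377.
df = n − k − 1 = 192 − 3 − 1 = 188.
One-sided p ≈ 0.0850, which is ≥ 0.05, so fail to reject H₀.
The data do not give significant evidence that the true slope on waist circumference is positive, holding the other predictors fixed.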